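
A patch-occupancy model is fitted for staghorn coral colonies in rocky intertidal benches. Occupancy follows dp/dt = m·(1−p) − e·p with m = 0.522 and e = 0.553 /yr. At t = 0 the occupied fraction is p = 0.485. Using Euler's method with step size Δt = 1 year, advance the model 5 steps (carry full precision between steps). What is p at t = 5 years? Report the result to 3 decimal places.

Update rule: p ← p + [m·(1−p) − e·p]·Δt with Δt = 1.
t = 1: p = 0.48500 + (+0.00062) = 0.48562
t = 2: p = 0.48562 + (-0.00005) = 0.48558
t = 3: p = 0.48558 + (+0.00000) = 0.48558
t = 4: p = 0.48558 + (-0.00000) = 0.48558
t = 5: p = 0.48558 + (+0.00000) = 0.48558

0.486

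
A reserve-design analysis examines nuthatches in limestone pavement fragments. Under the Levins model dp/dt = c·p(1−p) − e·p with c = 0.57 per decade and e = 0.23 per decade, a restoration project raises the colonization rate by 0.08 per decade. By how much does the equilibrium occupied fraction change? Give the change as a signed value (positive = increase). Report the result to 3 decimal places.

Before: p* = 1 − 0.23/0.57 = 0.5965.
After the change, c = 0.65, e = 0.23, so p* = 1 − 0.23/0.65 = 0.6462.
Δp* = 0.6462 − 0.5965 = +0.0497.

0.050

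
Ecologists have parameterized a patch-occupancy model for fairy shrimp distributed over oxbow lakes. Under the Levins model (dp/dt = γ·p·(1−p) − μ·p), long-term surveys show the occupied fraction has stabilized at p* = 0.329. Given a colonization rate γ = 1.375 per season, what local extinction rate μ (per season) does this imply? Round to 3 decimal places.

At equilibrium γ(1−p*) = μ.
μ = 1.375 × (1 − 0.329) = 1.375 × 0.6710 = 0.9226.

0.923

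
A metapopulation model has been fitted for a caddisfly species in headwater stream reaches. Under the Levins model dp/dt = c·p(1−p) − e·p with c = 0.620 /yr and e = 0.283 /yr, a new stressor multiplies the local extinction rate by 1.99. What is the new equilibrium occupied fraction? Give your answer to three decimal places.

Before: p* = 1 − 0.283/0.620 = 0.5435.
After the change, c = 0.62, e = 0.56317, so p* = 1 − 0.56317/0.62 = 0.0917.

0.092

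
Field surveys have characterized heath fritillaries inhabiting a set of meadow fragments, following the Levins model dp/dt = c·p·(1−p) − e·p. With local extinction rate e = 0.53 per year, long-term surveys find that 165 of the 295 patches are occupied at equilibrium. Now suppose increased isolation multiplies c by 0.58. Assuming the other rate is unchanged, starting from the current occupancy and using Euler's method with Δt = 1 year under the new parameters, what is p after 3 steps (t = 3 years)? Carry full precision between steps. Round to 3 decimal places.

0.340

Observed p* = 165/295 = 0.55932.
Balance c(1−p*) = e gives c = e/(1 − 0.55932) = 0.53/0.44068 = 1.20269.
Starting from p₀ = 0.55932; update p ← p + (dp/dt)·Δt with the new parameters.
step 1: Δp = -0.12451, p = 0.43482
step 2: Δp = -0.05903, p = 0.37579
step 3: Δp = -0.03554, p = 0.34025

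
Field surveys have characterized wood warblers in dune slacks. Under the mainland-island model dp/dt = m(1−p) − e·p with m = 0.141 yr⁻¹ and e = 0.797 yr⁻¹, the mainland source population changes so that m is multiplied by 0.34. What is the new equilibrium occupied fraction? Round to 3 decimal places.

Before: p* = 0.141/(0.141+0.797) = 0.1503.
After: m = 0.04794, e = 0.797; p* = 0.04794/0.8449 = 0.0567.

0.057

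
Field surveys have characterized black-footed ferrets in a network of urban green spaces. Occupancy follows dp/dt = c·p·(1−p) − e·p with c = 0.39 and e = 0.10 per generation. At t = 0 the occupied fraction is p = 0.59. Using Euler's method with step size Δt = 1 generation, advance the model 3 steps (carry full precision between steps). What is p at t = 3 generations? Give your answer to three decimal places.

Update rule: p ← p + [c·p·(1−p) − e·p]·Δt with Δt = 1.
t = 1: p = 0.59000 + (+0.03534) = 0.62534
t = 2: p = 0.62534 + (+0.02884) = 0.65418
t = 3: p = 0.65418 + (+0.02281) = 0.67699

0.677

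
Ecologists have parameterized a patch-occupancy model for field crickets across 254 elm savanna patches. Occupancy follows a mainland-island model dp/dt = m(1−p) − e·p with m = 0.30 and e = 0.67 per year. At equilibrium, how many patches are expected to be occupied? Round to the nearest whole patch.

79

p* = m/(m+e) = 0.30/0.9700 = 0.3093.
Expected occupied patches = N × p* = 254 × 0.3093 = 78.56 ≈ 79.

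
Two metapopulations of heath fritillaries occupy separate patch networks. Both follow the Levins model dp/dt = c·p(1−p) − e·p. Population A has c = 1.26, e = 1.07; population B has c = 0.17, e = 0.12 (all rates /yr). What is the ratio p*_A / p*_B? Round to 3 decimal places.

A: p*_A = 1 − 1.07/1.26 = 0.1508.
B: p*_B = 1 − 0.12/0.17 = 0.2941.
p*_A / p*_B = 0.1508/0.2941 = 0.5127.

0.513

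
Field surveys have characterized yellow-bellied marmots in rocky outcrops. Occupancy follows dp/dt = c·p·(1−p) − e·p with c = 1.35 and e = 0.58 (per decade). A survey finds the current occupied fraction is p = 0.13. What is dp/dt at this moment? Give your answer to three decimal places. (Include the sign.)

Colonization term: c·p·(1−p) = 1.35×0.13×0.8700 = 0.15269.
Extinction term: e·p = 0.07540.
dp/dt = 0.15269 − 0.07540 = 0.07729.

0.077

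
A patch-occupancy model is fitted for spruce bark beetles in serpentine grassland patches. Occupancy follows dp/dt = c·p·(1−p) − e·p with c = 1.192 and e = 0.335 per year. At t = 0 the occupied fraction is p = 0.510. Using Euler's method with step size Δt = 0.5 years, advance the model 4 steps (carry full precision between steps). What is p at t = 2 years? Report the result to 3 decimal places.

Update rule: p ← p + [c·p·(1−p) − e·p]·Δt with Δt = 0.5.
t = 0.5: p = 0.51000 + (+0.06352) = 0.57352
t = 1: p = 0.57352 + (+0.04972) = 0.62323
t = 1.5: p = 0.62323 + (+0.03556) = 0.65879
t = 2: p = 0.65879 + (+0.02363) = 0.68241

0.682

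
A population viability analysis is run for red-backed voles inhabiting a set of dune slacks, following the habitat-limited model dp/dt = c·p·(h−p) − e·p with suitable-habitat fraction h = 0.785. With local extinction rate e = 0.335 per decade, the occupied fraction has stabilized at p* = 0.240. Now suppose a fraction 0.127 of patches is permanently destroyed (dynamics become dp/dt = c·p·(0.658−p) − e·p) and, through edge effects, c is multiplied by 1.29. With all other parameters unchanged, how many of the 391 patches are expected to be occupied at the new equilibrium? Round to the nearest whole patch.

92

Balance c(h−p*) = e gives c = e/(0.785 − 0.24000) = 0.335/0.54500 = 0.61468.
New p* = 0.658 − e/c = 0.658 − 0.33500/0.79294 = 0.23552.
Expected occupied = 391 × 0.23552 = 92.09 ≈ 92.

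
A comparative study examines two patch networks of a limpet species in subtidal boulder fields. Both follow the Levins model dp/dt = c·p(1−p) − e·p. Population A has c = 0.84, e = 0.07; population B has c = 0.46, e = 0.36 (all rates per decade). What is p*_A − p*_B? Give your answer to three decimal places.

0.699

A: p*_A = 1 − 0.07/0.84 = 0.9167.
B: p*_B = 1 − 0.36/0.46 = 0.2174.
p*_A − p*_B = 0.9167 − 0.2174 = 0.6993.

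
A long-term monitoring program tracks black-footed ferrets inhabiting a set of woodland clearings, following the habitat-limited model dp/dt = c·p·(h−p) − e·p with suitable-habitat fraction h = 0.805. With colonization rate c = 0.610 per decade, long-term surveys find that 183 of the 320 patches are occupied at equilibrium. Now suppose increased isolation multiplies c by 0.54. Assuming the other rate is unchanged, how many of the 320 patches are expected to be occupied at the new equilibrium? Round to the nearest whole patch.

Observed p* = 183/320 = 0.57188.
Balance c(h−p*) = e gives e = 0.610×(0.805 − 0.57188) = 0.14220.
New p* = 0.805 − e/c = 0.805 − 0.14220/0.32940 = 0.37331.
Expected occupied = 320 × 0.37331 = 119.46 ≈ 119.

119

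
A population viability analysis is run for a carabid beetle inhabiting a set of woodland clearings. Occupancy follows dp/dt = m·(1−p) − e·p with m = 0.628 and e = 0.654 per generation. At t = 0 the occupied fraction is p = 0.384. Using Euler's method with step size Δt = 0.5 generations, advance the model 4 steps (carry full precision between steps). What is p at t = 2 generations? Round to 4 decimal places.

0.4881

Update rule: p ← p + [m·(1−p) − e·p]·Δt with Δt = 0.5.
p: 0.38400 → 0.45186  (Δp = +0.06786)
p: 0.45186 → 0.47622  (Δp = +0.02436)
p: 0.47622 → 0.48496  (Δp = +0.00875)
p: 0.48496 → 0.48810  (Δp = +0.00314)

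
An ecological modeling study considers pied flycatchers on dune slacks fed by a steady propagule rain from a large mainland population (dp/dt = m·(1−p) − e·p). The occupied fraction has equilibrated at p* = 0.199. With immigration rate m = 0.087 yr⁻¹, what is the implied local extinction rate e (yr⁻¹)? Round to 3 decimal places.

0.350

At equilibrium m(1−p*) = e·p*, so e = m(1−p*)/p*.
e = 0.087 × 0.8010 / 0.199 = 0.3502.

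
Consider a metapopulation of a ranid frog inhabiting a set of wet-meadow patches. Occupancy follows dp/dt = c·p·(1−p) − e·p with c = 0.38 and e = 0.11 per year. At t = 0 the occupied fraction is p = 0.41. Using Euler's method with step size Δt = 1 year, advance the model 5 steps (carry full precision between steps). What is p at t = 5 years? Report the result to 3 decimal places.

0.605

Update rule: p ← p + [c·p·(1−p) − e·p]·Δt with Δt = 1.
t = 1: p = 0.41000 + (+0.04682) = 0.45682
t = 2: p = 0.45682 + (+0.04404) = 0.50086
t = 3: p = 0.50086 + (+0.03990) = 0.54077
t = 4: p = 0.54077 + (+0.03488) = 0.57565
t = 5: p = 0.57565 + (+0.02950) = 0.60516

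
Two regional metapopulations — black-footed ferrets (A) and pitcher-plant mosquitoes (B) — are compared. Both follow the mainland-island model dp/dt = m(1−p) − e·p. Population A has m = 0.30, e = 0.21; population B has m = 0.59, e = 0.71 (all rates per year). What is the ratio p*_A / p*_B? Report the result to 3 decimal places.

1.296

A: p*_A = m/(m+e) = 0.30/0.5100 = 0.5882.
B: p*_B = 0.59/1.3000 = 0.4538.
p*_A / p*_B = 0.5882/0.4538 = 1.2961.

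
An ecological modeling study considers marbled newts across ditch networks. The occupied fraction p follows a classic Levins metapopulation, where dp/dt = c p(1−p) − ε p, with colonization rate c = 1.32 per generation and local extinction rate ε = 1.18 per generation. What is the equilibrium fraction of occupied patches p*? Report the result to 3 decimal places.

At equilibrium, colonization balances extinction: c·p*·(1−p*) = ε·p*.
So p* = 1 − ε/c = 1 − 1.18/1.32 = 1 − 0.8939 = 0.1061.

0.106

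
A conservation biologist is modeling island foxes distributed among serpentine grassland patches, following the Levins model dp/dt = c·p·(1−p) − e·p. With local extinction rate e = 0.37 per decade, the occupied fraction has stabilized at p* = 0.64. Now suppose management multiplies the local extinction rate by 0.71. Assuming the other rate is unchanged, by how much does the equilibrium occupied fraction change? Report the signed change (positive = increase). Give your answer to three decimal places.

0.104

Balance c(1−p*) = e gives c = e/(1 − 0.64000) = 0.37/0.36000 = 1.02778.
New p* = 1 − e/c = 1 − 0.26270/1.02778 = 0.74440.
Δp* = 0.74440 − 0.64000 = +0.10440.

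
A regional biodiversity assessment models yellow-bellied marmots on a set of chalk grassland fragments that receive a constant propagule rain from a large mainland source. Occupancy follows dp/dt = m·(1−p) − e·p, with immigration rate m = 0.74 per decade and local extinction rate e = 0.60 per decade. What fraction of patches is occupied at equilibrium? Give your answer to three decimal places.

Setting dp/dt = 0: m − m·p* = e·p*, so m = (m+e)·p*.
p* = m/(m+e) = 0.74/(0.74+0.60) = 0.74/1.3400 = 0.5522.

0.552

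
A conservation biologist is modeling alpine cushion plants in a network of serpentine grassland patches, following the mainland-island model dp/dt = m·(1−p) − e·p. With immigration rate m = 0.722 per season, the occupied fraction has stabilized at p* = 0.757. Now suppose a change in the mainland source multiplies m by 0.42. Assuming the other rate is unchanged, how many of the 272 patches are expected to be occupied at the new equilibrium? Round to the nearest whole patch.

154

Balance m(1−p*) = e·p* gives e = m(1−p*)/p* = 0.722×0.24300/0.75700 = 0.23176.
New p* = m/(m+e) = 0.30324/(0.30324+0.23176) = 0.56680.
Expected occupied = 272 × 0.56680 = 154.17 ≈ 154.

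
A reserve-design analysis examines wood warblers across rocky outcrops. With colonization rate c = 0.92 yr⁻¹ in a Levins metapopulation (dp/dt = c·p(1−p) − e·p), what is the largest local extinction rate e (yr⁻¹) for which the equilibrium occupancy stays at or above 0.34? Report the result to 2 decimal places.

0.61

1 − e/c ≥ 0.34 ⇒ e ≤ c(1 − 0.34) = 0.92 × 0.6600.
e_max = 0.6072.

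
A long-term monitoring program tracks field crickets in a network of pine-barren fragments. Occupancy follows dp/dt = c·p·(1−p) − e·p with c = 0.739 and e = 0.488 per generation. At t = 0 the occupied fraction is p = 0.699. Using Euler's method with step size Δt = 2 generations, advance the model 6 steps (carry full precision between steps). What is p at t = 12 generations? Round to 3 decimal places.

Update rule: p ← p + [c·p·(1−p) − e·p]·Δt with Δt = 2.
step 1: Δp = -0.37125, p = 0.32775
step 2: Δp = +0.00577, p = 0.33351
step 3: Δp = +0.00303, p = 0.33654
step 4: Δp = +0.00155, p = 0.33808
step 5: Δp = +0.00078, p = 0.33887
step 6: Δp = +0.00039, p = 0.33926

0.339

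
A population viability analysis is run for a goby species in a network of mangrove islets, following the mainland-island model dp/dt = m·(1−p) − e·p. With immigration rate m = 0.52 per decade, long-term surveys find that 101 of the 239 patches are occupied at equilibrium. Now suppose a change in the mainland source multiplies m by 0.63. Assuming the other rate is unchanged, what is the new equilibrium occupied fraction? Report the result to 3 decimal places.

Observed p* = 101/239 = 0.42259.
Balance m(1−p*) = e·p* gives e = m(1−p*)/p* = 0.52×0.57741/0.42259 = 0.71051.
New p* = m/(m+e) = 0.32760/(0.32760+0.71051) = 0.31557.

0.316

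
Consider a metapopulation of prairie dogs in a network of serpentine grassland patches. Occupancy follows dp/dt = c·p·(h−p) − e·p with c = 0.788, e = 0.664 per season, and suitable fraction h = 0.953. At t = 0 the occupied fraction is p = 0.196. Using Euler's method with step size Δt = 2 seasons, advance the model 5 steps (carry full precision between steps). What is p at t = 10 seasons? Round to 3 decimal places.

Update rule: p ← p + [c·p·(h−p) − e·p]·Δt with Δt = 2.
p: 0.19600 → 0.16955  (Δp = -0.02645)
p: 0.16955 → 0.15373  (Δp = -0.01581)
p: 0.15373 → 0.14322  (Δp = -0.01051)
p: 0.14322 → 0.13581  (Δp = -0.00742)
p: 0.13581 → 0.13036  (Δp = -0.00545)

0.130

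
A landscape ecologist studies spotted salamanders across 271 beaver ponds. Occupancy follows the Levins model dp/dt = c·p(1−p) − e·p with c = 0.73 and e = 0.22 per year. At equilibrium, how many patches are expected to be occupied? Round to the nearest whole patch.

p* = 1 − e/c = 1 − 0.22/0.73 = 0.6986.
Expected occupied patches = N × p* = 271 × 0.6986 = 189.33 ≈ 189.

189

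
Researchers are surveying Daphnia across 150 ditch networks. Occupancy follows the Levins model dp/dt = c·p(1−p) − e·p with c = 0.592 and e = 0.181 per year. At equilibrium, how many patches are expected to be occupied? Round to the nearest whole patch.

104

p* = 1 − e/c = 1 − 0.181/0.592 = 0.6943.
Expected occupied patches = N × p* = 150 × 0.6943 = 104.14 ≈ 104.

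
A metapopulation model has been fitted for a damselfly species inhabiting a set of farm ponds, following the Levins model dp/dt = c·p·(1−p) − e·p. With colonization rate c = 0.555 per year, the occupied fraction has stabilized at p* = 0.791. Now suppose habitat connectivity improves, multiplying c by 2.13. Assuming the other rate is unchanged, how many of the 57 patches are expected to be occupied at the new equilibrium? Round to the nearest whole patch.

51

Balance c(1−p*) = e gives e = 0.555×(1 − 0.79100) = 0.11599.
New p* = 1 − e/c = 1 − 0.11599/1.18215 = 0.90188.
Expected occupied = 57 × 0.90188 = 51.41 ≈ 51.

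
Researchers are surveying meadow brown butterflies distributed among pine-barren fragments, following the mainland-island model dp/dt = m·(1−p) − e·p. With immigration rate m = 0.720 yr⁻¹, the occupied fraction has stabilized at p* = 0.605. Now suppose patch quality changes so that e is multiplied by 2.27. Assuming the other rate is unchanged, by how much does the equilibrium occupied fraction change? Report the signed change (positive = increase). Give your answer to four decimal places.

-0.2021

Balance m(1−p*) = e·p* gives e = m(1−p*)/p* = 0.720×0.39500/0.60500 = 0.47008.
New p* = m/(m+e) = 0.72000/(0.72000+1.06708) = 0.40289.
Δp* = 0.40289 − 0.60500 = -0.20211.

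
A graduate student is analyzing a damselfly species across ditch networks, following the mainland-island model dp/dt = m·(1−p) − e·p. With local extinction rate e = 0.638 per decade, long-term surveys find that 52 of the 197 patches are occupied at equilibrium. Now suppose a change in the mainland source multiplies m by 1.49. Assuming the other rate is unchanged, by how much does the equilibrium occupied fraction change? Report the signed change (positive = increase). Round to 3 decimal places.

0.084

Observed p* = 52/197 = 0.26396.
Balance m(1−p*) = e·p* gives m = e·p*/(1−p*) = 0.638×0.26396/0.73604 = 0.22880.
New p* = m/(m+e) = 0.34091/(0.34091+0.63800) = 0.34825.
Δp* = 0.34825 − 0.26396 = +0.08429.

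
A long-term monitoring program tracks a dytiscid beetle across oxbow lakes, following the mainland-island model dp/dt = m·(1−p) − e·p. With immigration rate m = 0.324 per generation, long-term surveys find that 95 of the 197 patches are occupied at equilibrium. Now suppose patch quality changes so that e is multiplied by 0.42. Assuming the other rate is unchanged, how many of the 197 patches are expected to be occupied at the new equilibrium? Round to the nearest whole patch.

Observed p* = 95/197 = 0.48223.
Balance m(1−p*) = e·p* gives e = m(1−p*)/p* = 0.324×0.51777/0.48223 = 0.34788.
New p* = m/(m+e) = 0.32400/(0.32400+0.14611) = 0.68920.
Expected occupied = 197 × 0.68920 = 135.77 ≈ 136.

136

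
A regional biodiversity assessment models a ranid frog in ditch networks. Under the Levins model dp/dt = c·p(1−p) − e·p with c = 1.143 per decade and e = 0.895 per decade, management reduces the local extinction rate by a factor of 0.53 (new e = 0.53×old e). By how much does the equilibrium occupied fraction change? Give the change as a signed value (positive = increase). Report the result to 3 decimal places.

Before: p* = 1 − 0.895/1.143 = 0.2170.
After the change, c = 1.143, e = 0.47435, so p* = 1 − 0.47435/1.143 = 0.5850.
Δp* = 0.5850 − 0.2170 = +0.3680.

0.368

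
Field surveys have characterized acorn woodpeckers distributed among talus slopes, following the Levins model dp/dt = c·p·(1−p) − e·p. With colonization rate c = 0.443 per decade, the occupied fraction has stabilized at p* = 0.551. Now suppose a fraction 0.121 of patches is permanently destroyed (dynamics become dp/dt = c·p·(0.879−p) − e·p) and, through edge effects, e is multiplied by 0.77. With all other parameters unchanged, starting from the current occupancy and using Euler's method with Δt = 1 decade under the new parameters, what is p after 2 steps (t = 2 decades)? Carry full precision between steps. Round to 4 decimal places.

0.5434

Balance c(1−p*) = e gives e = 0.443×(1 − 0.55100) = 0.19891.
Starting from p₀ = 0.55100; update p ← p + (dp/dt)·Δt with the new parameters.
p: 0.55100 → 0.54667  (Δp = -0.00433)
p: 0.54667 → 0.54343  (Δp = -0.00325)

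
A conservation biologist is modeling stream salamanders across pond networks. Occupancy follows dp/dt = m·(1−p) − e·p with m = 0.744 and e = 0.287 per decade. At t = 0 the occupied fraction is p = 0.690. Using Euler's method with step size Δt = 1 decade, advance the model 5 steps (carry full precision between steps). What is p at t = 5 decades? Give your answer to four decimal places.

Update rule: p ← p + [m·(1−p) − e·p]·Δt with Δt = 1.
t = 1: p = 0.69000 + (+0.03261) = 0.72261
t = 2: p = 0.72261 + (-0.00101) = 0.72160
t = 3: p = 0.72160 + (+0.00003) = 0.72163
t = 4: p = 0.72163 + (-0.00000) = 0.72163
t = 5: p = 0.72163 + (+0.00000) = 0.72163

0.7216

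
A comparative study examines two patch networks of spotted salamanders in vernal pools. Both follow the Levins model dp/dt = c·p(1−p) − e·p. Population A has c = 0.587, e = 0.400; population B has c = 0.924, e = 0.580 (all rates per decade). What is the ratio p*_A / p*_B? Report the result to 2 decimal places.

A: p*_A = 1 − 0.400/0.587 = 0.3186.
B: p*_B = 1 − 0.580/0.924 = 0.3723.
p*_A / p*_B = 0.3186/0.3723 = 0.8557.

0.86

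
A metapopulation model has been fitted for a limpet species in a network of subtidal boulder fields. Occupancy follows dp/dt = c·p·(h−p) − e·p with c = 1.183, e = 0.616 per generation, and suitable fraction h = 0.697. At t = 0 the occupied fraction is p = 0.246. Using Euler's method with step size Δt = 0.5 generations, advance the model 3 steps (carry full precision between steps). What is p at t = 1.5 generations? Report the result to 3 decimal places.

0.221

Update rule: p ← p + [c·p·(h−p) − e·p]·Δt with Δt = 0.5.
p: 0.24600 → 0.23586  (Δp = -0.01014)
p: 0.23586 → 0.22755  (Δp = -0.00831)
p: 0.22755 → 0.22065  (Δp = -0.00690)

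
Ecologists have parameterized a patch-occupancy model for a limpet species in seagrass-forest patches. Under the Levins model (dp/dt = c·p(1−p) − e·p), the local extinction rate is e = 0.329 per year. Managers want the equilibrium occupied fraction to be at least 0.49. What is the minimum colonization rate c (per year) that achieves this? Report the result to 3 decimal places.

0.645

p* = 1 − e/c ≥ 0.49 requires e/c ≤ 0.5100, i.e. c ≥ e/0.5100.
c_min = 0.329/0.5100 = 0.6451.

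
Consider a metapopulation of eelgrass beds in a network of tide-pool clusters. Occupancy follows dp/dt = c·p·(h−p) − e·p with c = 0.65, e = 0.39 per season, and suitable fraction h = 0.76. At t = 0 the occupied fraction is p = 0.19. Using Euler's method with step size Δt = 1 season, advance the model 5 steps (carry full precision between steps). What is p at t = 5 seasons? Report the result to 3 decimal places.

0.176

Update rule: p ← p + [c·p·(h−p) − e·p]·Δt with Δt = 1.
t = 1: p = 0.19000 + (-0.00370) = 0.18630
t = 2: p = 0.18630 + (-0.00318) = 0.18311
t = 3: p = 0.18311 + (-0.00275) = 0.18036
t = 4: p = 0.18036 + (-0.00239) = 0.17797
t = 5: p = 0.17797 + (-0.00208) = 0.17589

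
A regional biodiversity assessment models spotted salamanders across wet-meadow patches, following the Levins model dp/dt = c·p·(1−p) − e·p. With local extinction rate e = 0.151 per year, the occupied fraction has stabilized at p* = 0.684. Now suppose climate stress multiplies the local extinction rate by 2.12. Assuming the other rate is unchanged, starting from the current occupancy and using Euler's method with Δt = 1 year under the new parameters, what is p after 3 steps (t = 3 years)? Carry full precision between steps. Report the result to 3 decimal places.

Balance c(1−p*) = e gives c = e/(1 − 0.68400) = 0.151/0.31600 = 0.47785.
Starting from p₀ = 0.68400; update p ← p + (dp/dt)·Δt with the new parameters.
p: 0.68400 → 0.56832  (Δp = -0.11568)
p: 0.56832 → 0.50362  (Δp = -0.06470)
p: 0.50362 → 0.46186  (Δp = -0.04176)

0.462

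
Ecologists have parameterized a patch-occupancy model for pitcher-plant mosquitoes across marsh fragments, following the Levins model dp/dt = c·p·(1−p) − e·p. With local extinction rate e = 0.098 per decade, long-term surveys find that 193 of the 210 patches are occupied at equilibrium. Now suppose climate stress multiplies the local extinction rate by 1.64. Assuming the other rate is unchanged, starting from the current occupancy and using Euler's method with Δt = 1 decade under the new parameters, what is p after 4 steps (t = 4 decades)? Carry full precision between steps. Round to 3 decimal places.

Observed p* = 193/210 = 0.91905.
Balance c(1−p*) = e gives c = e/(1 − 0.91905) = 0.098/0.08095 = 1.21059.
Starting from p₀ = 0.91905; update p ← p + (dp/dt)·Δt with the new parameters.
step 1: Δp = -0.05764, p = 0.86140
step 2: Δp = +0.00608, p = 0.86749
step 3: Δp = -0.00026, p = 0.86723
step 4: Δp = +0.00001, p = 0.86724

0.867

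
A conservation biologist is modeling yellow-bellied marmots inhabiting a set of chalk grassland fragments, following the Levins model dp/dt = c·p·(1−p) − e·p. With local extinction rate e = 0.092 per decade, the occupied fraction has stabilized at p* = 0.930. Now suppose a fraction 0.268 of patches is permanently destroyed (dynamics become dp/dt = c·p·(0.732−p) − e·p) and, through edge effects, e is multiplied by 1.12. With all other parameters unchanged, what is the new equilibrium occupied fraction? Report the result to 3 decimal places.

Balance c(1−p*) = e gives c = e/(1 − 0.93000) = 0.092/0.07000 = 1.31429.
New p* = 0.732 − e/c = 0.732 − 0.10304/1.31429 = 0.65360.

0.654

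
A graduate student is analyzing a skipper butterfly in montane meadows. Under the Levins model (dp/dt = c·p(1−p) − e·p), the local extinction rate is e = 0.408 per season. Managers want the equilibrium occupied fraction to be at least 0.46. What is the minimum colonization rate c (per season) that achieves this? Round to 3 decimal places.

0.756

p* = 1 − e/c ≥ 0.46 requires e/c ≤ 0.5400, i.e. c ≥ e/0.5400.
c_min = 0.408/0.5400 = 0.7556.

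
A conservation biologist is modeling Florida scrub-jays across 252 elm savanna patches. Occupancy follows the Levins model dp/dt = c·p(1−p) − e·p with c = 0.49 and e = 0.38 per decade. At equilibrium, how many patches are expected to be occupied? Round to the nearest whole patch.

p* = 1 − e/c = 1 − 0.38/0.49 = 0.2245.
Expected occupied patches = N × p* = 252 × 0.2245 = 56.57 ≈ 57.

57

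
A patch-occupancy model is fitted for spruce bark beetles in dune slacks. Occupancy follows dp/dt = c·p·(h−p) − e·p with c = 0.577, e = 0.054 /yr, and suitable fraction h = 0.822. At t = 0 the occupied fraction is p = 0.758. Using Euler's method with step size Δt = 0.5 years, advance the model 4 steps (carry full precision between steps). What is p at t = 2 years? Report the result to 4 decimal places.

0.7396

Update rule: p ← p + [c·p·(h−p) − e·p]·Δt with Δt = 0.5.
p: 0.75800 → 0.75153  (Δp = -0.00647)
p: 0.75153 → 0.74652  (Δp = -0.00501)
p: 0.74652 → 0.74262  (Δp = -0.00390)
p: 0.74262 → 0.73957  (Δp = -0.00304)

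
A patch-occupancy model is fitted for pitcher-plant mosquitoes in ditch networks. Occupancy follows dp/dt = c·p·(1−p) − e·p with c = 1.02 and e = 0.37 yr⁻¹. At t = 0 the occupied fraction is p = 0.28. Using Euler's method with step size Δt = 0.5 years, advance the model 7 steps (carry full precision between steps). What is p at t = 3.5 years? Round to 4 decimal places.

0.5732

Update rule: p ← p + [c·p·(1−p) − e·p]·Δt with Δt = 0.5.
  1  |  dp/dt·Δt = +0.051016  |  p_1 = 0.331016
  2  |  dp/dt·Δt = +0.051699  |  p_2 = 0.382715
  3  |  dp/dt·Δt = +0.049682  |  p_3 = 0.432397
  4  |  dp/dt·Δt = +0.045176  |  p_4 = 0.477573
  5  |  dp/dt·Δt = +0.038893  |  p_5 = 0.516465
  6  |  dp/dt·Δt = +0.031816  |  p_6 = 0.548281
  7  |  dp/dt·Δt = +0.024879  |  p_7 = 0.573160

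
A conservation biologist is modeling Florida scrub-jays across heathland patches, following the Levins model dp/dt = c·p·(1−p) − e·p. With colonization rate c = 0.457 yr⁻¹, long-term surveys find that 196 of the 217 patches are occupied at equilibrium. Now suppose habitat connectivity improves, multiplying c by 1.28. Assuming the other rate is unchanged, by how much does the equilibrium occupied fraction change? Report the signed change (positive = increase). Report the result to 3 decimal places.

Observed p* = 196/217 = 0.90323.
Balance c(1−p*) = e gives e = 0.457×(1 − 0.90323) = 0.04422.
New p* = 1 − e/c = 1 − 0.04422/0.58496 = 0.92441.
Δp* = 0.92441 − 0.90323 = +0.02118.

0.021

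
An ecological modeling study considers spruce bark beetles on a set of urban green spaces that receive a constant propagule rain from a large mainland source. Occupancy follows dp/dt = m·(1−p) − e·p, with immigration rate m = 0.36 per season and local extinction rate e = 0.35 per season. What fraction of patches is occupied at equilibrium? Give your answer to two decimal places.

Setting dp/dt = 0: m − m·p* = e·p*, so m = (m+e)·p*.
p* = m/(m+e) = 0.36/(0.36+0.35) = 0.36/0.7100 = 0.5070.

0.51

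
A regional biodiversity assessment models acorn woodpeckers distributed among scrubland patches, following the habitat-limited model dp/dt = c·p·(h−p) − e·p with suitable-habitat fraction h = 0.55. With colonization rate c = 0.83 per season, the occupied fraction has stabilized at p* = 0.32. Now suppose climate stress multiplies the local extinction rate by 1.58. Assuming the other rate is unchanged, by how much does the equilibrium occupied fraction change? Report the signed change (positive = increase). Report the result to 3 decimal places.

Balance c(h−p*) = e gives e = 0.83×(0.55 − 0.32000) = 0.19090.
New p* = 0.55 − e/c = 0.55 − 0.30162/0.83000 = 0.18660.
Δp* = 0.18660 − 0.32000 = -0.13340.

-0.133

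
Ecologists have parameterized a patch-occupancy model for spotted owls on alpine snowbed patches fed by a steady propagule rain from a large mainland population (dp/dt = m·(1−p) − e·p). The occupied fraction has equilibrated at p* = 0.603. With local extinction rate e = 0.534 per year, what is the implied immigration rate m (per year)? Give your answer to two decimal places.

0.81

At equilibrium m(1−p*) = e·p*, so m = e·p*/(1−p*).
m = 0.534 × 0.603 / 0.3970 = 0.3220/0.3970 = 0.8111.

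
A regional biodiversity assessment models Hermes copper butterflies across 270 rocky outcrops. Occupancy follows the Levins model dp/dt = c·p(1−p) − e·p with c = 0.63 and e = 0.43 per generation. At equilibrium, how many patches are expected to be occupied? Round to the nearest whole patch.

p* = 1 − e/c = 1 − 0.43/0.63 = 0.3175.
Expected occupied patches = N × p* = 270 × 0.3175 = 85.71 ≈ 86.

86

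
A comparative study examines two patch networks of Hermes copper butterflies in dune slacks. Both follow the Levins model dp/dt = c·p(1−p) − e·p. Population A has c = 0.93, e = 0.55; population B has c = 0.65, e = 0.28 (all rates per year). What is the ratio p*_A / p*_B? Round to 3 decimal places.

0.718

A: p*_A = 1 − 0.55/0.93 = 0.4086.
B: p*_B = 1 − 0.28/0.65 = 0.5692.
p*_A / p*_B = 0.4086/0.5692 = 0.7178.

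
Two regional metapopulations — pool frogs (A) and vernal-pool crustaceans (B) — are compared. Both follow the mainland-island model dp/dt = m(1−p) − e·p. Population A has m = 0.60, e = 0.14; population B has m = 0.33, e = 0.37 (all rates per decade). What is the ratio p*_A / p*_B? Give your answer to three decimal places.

A: p*_A = m/(m+e) = 0.60/0.7400 = 0.8108.
B: p*_B = 0.33/0.7000 = 0.4714.
p*_A / p*_B = 0.8108/0.4714 = 1.7199.

1.720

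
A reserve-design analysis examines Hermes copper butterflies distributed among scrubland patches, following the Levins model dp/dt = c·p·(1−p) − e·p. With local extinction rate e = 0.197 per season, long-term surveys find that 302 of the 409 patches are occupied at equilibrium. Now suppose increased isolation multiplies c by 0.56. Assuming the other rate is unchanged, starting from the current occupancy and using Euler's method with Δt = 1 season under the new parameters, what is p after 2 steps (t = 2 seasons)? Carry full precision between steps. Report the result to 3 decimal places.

0.634

Observed p* = 302/409 = 0.73839.
Balance c(1−p*) = e gives c = e/(1 − 0.73839) = 0.197/0.26161 = 0.75302.
Starting from p₀ = 0.73839; update p ← p + (dp/dt)·Δt with the new parameters.
  1  |  dp/dt·Δt = -0.064003  |  p_1 = 0.674383
  2  |  dp/dt·Δt = -0.040254  |  p_2 = 0.634129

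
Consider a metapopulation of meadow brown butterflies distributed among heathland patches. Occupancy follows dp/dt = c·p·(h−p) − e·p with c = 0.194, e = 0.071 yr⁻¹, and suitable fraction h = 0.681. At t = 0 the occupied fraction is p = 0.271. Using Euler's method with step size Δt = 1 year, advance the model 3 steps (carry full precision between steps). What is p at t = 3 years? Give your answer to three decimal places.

Update rule: p ← p + [c·p·(h−p) − e·p]·Δt with Δt = 1.
t = 1: p = 0.27100 + (+0.00231) = 0.27331
t = 2: p = 0.27331 + (+0.00221) = 0.27553
t = 3: p = 0.27553 + (+0.00211) = 0.27764

0.278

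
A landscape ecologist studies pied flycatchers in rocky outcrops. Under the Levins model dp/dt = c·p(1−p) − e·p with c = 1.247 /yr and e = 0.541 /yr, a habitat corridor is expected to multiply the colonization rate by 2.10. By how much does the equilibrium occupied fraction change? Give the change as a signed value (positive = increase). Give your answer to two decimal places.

Before: p* = 1 − 0.541/1.247 = 0.5662.
After the change, c = 2.6187, e = 0.541, so p* = 1 − 0.541/2.6187 = 0.7934.
Δp* = 0.7934 − 0.5662 = +0.2273.

0.23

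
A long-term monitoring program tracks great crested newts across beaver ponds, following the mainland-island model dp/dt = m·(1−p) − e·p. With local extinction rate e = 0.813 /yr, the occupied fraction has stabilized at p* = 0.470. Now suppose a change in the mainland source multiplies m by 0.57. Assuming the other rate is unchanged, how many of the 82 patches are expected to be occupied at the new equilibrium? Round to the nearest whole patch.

Balance m(1−p*) = e·p* gives m = e·p*/(1−p*) = 0.813×0.47000/0.53000 = 0.72096.
New p* = m/(m+e) = 0.41095/(0.41095+0.81300) = 0.33576.
Expected occupied = 82 × 0.33576 = 27.53 ≈ 28.

28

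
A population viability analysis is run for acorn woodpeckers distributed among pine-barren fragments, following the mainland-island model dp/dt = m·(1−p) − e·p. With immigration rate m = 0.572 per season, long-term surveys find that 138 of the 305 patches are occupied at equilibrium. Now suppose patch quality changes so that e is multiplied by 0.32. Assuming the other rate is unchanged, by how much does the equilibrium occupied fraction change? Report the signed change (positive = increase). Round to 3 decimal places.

0.268

Observed p* = 138/305 = 0.45246.
Balance m(1−p*) = e·p* gives e = m(1−p*)/p* = 0.572×0.54754/0.45246 = 0.69220.
New p* = m/(m+e) = 0.57200/(0.57200+0.22150) = 0.72086.
Δp* = 0.72086 − 0.45246 = +0.26840.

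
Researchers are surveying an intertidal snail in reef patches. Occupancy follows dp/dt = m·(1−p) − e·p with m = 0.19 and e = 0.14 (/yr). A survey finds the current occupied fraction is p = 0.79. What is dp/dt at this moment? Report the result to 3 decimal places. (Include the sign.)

-0.071

Colonization term: m·(1−p) = 0.19×0.2100 = 0.03990.
Extinction term: e·p = 0.11060.
dp/dt = 0.03990 − 0.11060 = -0.07070.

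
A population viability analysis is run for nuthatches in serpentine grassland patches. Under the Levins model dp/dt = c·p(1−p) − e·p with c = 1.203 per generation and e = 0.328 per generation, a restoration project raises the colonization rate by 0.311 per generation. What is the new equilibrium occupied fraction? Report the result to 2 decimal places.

0.78

Before: p* = 1 − 0.328/1.203 = 0.7273.
After the change, c = 1.514, e = 0.328, so p* = 1 − 0.328/1.514 = 0.7834.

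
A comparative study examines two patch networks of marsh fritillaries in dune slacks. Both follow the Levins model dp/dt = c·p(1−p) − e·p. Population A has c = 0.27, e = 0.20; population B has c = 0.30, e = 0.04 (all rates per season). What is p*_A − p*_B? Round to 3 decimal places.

-0.607

A: p*_A = 1 − 0.20/0.27 = 0.2593.
B: p*_B = 1 − 0.04/0.30 = 0.8667.
p*_A − p*_B = 0.2593 − 0.8667 = -0.6074.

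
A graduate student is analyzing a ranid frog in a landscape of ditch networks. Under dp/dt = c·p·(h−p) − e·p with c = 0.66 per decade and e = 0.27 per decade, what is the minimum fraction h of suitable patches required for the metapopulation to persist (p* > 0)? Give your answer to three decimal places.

p* = h − e/c is positive only when h > e/c.
h_min = e/c = 0.27/0.66 = 0.4091.

0.409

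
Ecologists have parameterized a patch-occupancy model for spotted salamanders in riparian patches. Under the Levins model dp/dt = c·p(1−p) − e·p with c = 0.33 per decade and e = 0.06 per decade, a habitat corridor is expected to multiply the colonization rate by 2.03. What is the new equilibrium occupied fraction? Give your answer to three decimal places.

0.910

Before: p* = 1 − 0.06/0.33 = 0.8182.
After the change, c = 0.6699, e = 0.06, so p* = 1 − 0.06/0.6699 = 0.9104.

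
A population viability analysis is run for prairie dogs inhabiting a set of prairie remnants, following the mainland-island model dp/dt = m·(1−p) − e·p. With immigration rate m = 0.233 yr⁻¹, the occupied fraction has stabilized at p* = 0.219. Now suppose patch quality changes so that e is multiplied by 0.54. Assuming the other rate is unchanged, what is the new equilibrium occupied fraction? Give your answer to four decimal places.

Balance m(1−p*) = e·p* gives e = m(1−p*)/p* = 0.233×0.78100/0.21900 = 0.83093.
New p* = m/(m+e) = 0.23300/(0.23300+0.44870) = 0.34179.

0.3418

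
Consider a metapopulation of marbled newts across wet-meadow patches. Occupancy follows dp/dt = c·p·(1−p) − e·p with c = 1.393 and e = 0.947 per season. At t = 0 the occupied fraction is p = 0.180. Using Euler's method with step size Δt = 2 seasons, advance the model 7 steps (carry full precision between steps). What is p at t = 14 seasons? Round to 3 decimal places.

Update rule: p ← p + [c·p·(1−p) − e·p]·Δt with Δt = 2.
t = 2: p = 0.18000 + (+0.07029) = 0.25029
t = 4: p = 0.25029 + (+0.04873) = 0.29902
t = 6: p = 0.29902 + (+0.01762) = 0.31664
t = 8: p = 0.31664 + (+0.00311) = 0.31976
t = 10: p = 0.31976 + (+0.00037) = 0.32013
t = 12: p = 0.32013 + (+0.00004) = 0.32017
t = 14: p = 0.32017 + (+0.00000) = 0.32017

0.320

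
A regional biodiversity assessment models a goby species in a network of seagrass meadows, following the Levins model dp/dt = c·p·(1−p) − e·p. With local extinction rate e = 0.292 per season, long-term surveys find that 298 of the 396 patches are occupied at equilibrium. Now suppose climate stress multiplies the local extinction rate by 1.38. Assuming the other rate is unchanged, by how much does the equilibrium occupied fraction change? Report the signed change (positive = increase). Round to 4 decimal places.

-0.0940

Observed p* = 298/396 = 0.75253.
Balance c(1−p*) = e gives c = e/(1 − 0.75253) = 0.292/0.24747 = 1.17994.
New p* = 1 − e/c = 1 − 0.40296/1.17994 = 0.65849.
Δp* = 0.65849 − 0.75253 = -0.09404.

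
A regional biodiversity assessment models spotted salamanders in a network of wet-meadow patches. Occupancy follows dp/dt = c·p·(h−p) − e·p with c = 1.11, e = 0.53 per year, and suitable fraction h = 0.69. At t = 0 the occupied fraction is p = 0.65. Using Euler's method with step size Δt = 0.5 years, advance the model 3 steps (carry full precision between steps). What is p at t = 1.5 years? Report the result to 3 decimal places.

0.369

Update rule: p ← p + [c·p·(h−p) − e·p]·Δt with Δt = 0.5.
step 1: Δp = -0.15782, p = 0.49218
step 2: Δp = -0.07639, p = 0.41579
step 3: Δp = -0.04691, p = 0.36888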